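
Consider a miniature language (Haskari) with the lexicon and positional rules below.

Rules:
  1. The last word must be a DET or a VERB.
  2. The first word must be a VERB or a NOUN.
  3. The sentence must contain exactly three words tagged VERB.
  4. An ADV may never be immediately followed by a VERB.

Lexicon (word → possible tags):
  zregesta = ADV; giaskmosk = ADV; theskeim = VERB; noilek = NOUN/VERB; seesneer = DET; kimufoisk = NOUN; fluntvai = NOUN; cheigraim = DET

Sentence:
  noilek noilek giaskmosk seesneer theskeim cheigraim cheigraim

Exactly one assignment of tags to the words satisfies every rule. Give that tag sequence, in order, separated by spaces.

Candidates per position — 1:noilek {NOUN,VERB}; 2:noilek {NOUN,VERB}; 3:giaskmosk {ADV}; 4:seesneer {DET}; 5:theskeim {VERB}; 6:cheigraim {DET}; 7:cheigraim {DET}.
Word 1 cannot be NOUN — rule 3 would then fail for every completion. It is VERB.
Word 2 cannot be NOUN — rule 3 would then fail for every completion. It is VERB.
The only consistent sequence is: VERB VERB ADV DET VERB DET DET.
Rule-by-rule: rule 1 holds; rule 2 holds; rule 3 holds; rule 4 holds.

VERB VERB ADV DET VERB DET DET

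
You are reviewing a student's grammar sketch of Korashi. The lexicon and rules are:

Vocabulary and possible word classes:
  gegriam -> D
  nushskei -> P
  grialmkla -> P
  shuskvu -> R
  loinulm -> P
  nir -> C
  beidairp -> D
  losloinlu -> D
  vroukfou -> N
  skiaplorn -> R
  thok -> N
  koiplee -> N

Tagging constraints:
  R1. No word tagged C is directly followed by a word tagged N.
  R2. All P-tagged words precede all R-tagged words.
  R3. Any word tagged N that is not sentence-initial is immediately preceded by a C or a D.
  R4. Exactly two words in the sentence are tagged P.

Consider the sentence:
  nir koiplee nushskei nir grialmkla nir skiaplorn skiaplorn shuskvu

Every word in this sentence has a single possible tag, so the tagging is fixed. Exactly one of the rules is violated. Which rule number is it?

1

Fixed tagging: C N P C P C R R R.
Checking each rule: R1 fail, R2 pass, R3 pass, R4 pass.
Only rule 1 fails.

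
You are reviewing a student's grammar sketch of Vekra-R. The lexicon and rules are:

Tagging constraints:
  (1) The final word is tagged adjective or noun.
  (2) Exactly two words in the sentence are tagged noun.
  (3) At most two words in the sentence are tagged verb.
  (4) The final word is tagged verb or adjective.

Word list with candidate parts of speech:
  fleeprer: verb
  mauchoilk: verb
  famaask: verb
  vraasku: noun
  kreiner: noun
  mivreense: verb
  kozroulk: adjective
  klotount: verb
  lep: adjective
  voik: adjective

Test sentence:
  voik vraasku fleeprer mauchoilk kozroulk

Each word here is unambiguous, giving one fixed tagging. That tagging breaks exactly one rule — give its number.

2

Fixed tagging: adjective noun verb verb adjective.
Applying the rules: R1 holds, R2 violated, R3 holds, R4 holds.
Only rule 2 fails.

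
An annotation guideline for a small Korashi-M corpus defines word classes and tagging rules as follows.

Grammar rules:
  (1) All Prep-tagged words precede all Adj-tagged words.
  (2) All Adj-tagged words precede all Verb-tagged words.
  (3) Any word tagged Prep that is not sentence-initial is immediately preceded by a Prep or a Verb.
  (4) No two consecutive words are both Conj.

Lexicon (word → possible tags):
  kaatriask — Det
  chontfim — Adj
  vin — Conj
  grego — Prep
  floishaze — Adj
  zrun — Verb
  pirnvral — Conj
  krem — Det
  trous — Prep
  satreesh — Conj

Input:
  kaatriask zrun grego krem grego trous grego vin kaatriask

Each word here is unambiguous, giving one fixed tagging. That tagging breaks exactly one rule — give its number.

Fixed tagging: Det Verb Prep Det Prep Prep Prep Conj Det.
Applying the rules: R1 holds, R2 holds, R3 violated, R4 holds.
Only rule 3 fails.

3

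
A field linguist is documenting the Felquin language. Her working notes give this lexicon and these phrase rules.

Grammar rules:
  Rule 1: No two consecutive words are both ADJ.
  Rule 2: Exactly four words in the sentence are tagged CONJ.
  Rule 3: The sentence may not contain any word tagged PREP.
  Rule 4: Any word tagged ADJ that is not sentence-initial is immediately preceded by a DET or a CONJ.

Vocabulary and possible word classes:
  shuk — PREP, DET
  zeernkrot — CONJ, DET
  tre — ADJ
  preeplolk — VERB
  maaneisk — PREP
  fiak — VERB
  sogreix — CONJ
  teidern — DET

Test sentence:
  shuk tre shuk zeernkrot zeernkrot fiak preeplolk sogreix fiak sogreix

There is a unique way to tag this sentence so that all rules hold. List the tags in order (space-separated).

Candidates per position — 1:shuk {PREP,DET}; 2:tre {ADJ}; 3:shuk {PREP,DET}; 4:zeernkrot {CONJ,DET}; 5:zeernkrot {CONJ,DET}; 6:fiak {VERB}; 7:preeplolk {VERB}; 8:sogreix {CONJ}; 9:fiak {VERB}; 10:sogreix {CONJ}.
Word 1 cannot be PREP — rule 3 would then fail for every completion. It is DET.
Word 3 cannot be PREP — rule 3 would then fail for every completion. It is DET.
Word 4 cannot be DET — rule 2 would then fail for every completion. It is CONJ.
Word 5 cannot be DET — rule 2 would then fail for every completion. It is CONJ.
That leaves exactly one tagging: DET ADJ DET CONJ CONJ VERB VERB CONJ VERB CONJ.
Verifying each rule — rule 1 ✓; rule 2 ✓; rule 3 ✓; rule 4 ✓.

DET ADJ DET CONJ CONJ VERB VERB CONJ VERB CONJ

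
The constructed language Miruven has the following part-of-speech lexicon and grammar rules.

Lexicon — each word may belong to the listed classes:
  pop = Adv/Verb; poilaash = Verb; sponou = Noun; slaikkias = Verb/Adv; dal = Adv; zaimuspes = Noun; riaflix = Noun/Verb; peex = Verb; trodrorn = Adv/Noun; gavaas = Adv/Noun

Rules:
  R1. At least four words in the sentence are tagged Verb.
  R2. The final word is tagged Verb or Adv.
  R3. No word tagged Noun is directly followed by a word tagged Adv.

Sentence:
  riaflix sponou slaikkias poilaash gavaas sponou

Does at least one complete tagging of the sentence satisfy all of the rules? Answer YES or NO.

Candidates per position — 1:riaflix {Noun,Verb}; 2:sponou {Noun}; 3:slaikkias {Verb,Adv}; 4:poilaash {Verb}; 5:gavaas {Adv,Noun}; 6:sponou {Noun}.
Rule 1 cannot be satisfied by any choice of tags from the lexicon.
So there is no consistent tagging.

NO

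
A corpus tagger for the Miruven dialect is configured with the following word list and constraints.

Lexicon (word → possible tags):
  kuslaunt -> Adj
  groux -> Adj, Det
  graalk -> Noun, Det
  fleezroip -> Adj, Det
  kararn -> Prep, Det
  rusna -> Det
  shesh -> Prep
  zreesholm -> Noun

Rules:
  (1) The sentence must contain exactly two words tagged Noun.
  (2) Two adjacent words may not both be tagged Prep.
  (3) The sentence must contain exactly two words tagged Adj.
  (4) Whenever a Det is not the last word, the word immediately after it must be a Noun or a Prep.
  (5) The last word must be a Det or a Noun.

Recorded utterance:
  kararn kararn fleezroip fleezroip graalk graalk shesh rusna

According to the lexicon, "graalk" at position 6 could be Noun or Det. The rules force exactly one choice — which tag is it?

Candidates per position — 1:kararn {Prep,Det}; 2:kararn {Prep,Det}; 3:fleezroip {Adj,Det}; 4:fleezroip {Adj,Det}; 5:graalk {Noun,Det}; 6:graalk {Noun,Det}; 7:shesh {Prep}; 8:rusna {Det}.
Position 2: Det is ruled out by rule 4; that leaves Prep.
Position 3: Det is ruled out by rule 3; that leaves Adj.
Position 4: Det is ruled out by rule 3; that leaves Adj.
Position 5: Det is ruled out by rule 1; that leaves Noun.
Position 6: Det is ruled out by rule 1; that leaves Noun.
Position 1: Prep is ruled out by rule 2; that leaves Det.
The unique satisfying tagging is: Det Prep Adj Adj Noun Noun Prep Det.
Checking: rule 1 ok; rule 2 ok; rule 3 ok; rule 4 ok; rule 5 ok.

Noun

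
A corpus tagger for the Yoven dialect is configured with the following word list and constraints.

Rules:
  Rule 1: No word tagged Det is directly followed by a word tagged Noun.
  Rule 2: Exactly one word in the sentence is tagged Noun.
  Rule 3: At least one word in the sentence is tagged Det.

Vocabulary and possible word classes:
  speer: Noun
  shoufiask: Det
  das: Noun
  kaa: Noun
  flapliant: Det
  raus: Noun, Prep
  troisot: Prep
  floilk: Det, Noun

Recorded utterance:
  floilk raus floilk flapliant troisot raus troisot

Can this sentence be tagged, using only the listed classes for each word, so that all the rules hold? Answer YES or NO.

Candidates per position — 1:floilk {Det,Noun}; 2:raus {Noun,Prep}; 3:floilk {Det,Noun}; 4:flapliant {Det}; 5:troisot {Prep}; 6:raus {Noun,Prep}; 7:troisot {Prep}.
One satisfying assignment: Noun Prep Det Det Prep Prep Prep.
Check: rule 1 satisfied; rule 2 satisfied; rule 3 satisfied.

YES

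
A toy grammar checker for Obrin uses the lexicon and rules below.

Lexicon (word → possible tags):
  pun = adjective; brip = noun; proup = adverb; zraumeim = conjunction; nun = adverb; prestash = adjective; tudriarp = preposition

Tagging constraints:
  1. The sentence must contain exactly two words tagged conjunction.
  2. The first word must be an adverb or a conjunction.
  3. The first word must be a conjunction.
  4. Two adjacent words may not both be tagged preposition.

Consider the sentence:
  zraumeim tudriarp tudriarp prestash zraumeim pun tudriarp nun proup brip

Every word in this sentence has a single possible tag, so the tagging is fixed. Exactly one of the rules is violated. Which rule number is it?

4

Fixed tagging: conjunction preposition preposition adjective conjunction adjective preposition adverb adverb noun.
Rule check: R1 ok, R2 ok, R3 ok, R4 fails.
Only rule 4 fails.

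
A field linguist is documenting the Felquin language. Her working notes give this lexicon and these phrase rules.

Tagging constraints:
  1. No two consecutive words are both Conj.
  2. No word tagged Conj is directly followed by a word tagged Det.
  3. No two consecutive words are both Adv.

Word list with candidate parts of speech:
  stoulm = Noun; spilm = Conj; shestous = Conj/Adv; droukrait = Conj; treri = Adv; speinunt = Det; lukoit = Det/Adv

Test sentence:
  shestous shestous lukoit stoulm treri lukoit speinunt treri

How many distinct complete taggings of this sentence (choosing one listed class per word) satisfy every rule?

Candidates per position — 1:shestous {Conj,Adv}; 2:shestous {Conj,Adv}; 3:lukoit {Det,Adv}; 4:stoulm {Noun}; 5:treri {Adv}; 6:lukoit {Det,Adv}; 7:speinunt {Det}; 8:treri {Adv}.
There are 16 candidate sequences in total.
The sequences that satisfy every rule: Conj Adv Det Noun Adv Det Det Adv; Adv Conj Adv Noun Adv Det Det Adv.
Count = 2.

2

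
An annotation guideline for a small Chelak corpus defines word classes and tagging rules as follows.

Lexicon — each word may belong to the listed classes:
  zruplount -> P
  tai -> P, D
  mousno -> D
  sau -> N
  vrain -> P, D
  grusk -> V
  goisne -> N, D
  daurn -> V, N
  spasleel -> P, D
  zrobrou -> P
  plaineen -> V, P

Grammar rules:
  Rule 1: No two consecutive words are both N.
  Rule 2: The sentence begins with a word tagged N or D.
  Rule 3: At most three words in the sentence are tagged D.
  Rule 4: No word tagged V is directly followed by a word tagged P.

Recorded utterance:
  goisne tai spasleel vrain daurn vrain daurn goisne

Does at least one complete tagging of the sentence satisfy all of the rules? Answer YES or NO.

Candidates per position — 1:goisne {N,D}; 2:tai {P,D}; 3:spasleel {P,D}; 4:vrain {P,D}; 5:daurn {V,N}; 6:vrain {P,D}; 7:daurn {V,N}; 8:goisne {N,D}.
One satisfying assignment: N D P P V D V D.
Verifying each rule — rule 1 holds; rule 2 holds; rule 3 holds; rule 4 holds.

YES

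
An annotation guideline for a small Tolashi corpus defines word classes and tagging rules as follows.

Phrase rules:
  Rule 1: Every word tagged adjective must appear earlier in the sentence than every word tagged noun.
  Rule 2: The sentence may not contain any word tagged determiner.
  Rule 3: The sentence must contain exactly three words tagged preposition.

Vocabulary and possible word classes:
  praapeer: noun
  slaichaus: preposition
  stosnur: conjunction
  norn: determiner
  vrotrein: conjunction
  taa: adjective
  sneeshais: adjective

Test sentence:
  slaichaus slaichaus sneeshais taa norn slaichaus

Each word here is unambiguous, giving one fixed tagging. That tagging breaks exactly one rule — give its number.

Fixed tagging: preposition preposition adjective adjective determiner preposition.
Rule check: R1 ok, R2 fails, R3 ok.
Only rule 2 fails.

2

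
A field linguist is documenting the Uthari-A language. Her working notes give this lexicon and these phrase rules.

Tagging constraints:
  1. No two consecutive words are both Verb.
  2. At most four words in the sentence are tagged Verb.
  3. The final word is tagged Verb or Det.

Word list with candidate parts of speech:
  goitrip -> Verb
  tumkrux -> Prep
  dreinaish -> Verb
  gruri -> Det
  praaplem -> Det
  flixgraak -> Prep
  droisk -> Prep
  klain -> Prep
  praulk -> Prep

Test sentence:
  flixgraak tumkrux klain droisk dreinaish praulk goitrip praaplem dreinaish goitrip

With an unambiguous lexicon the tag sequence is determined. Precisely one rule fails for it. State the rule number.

Fixed tagging: Prep Prep Prep Prep Verb Prep Verb Det Verb Verb.
Checking each rule: R1 fail, R2 pass, R3 pass.
Only rule 1 fails.

1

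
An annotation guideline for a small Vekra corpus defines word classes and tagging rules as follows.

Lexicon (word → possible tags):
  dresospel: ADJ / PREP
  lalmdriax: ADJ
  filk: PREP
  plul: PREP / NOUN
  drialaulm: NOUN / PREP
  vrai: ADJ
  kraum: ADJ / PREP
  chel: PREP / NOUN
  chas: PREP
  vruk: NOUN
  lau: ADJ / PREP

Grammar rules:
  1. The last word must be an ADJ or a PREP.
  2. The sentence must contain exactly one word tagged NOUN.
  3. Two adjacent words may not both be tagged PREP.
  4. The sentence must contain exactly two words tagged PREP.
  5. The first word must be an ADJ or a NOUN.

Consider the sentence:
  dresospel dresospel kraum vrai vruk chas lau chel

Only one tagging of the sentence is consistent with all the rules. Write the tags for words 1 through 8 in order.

ADJ ADJ ADJ ADJ NOUN PREP ADJ PREP

Candidates per position — 1:dresospel {ADJ,PREP}; 2:dresospel {ADJ,PREP}; 3:kraum {ADJ,PREP}; 4:vrai {ADJ}; 5:vruk {NOUN}; 6:chas {PREP}; 7:lau {ADJ,PREP}; 8:chel {PREP,NOUN}.
If word 1 were PREP, no tagging could satisfy rule 5; so word 1 is ADJ.
If word 7 were PREP, no tagging could satisfy rule 3; so word 7 is ADJ.
If word 8 were NOUN, no tagging could satisfy rule 1; so word 8 is PREP.
If word 2 were PREP, no tagging could satisfy rule 4; so word 2 is ADJ.
If word 3 were PREP, no tagging could satisfy rule 4; so word 3 is ADJ.
So the tagging must be: ADJ ADJ ADJ ADJ NOUN PREP ADJ PREP.
Check: rule 1 ok; rule 2 ok; rule 3 ok; rule 4 ok; rule 5 ok.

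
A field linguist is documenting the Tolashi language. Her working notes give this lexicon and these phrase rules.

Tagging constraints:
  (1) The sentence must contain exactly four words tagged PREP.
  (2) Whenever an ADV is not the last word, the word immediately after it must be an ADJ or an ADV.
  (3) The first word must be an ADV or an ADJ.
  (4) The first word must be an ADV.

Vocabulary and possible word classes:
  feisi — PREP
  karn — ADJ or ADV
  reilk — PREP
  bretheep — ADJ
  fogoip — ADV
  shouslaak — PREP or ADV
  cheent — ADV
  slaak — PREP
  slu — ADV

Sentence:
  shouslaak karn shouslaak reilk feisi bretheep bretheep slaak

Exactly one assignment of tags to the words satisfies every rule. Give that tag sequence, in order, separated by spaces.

Candidates per position — 1:shouslaak {PREP,ADV}; 2:karn {ADJ,ADV}; 3:shouslaak {PREP,ADV}; 4:reilk {PREP}; 5:feisi {PREP}; 6:bretheep {ADJ}; 7:bretheep {ADJ}; 8:slaak {PREP}.
If word 1 were PREP, no tagging could satisfy rule 3; so word 1 is ADV.
If word 2 were ADV, no tagging could satisfy rule 2; so word 2 is ADJ.
If word 3 were ADV, no tagging could satisfy rule 1; so word 3 is PREP.
The unique satisfying tagging is: ADV ADJ PREP PREP PREP ADJ ADJ PREP.
Verifying each rule — rule 1 ok; rule 2 ok; rule 3 ok; rule 4 ok.

ADV ADJ PREP PREP PREP ADJ ADJ PREP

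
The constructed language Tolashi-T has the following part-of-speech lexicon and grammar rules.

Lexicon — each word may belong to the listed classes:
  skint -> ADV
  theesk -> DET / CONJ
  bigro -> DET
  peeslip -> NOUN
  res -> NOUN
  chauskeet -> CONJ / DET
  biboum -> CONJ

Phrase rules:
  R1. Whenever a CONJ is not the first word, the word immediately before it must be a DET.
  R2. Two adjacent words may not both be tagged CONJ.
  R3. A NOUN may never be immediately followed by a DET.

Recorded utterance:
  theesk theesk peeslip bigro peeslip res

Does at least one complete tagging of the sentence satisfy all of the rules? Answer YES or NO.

NO

Candidates per position — 1:theesk {DET,CONJ}; 2:theesk {DET,CONJ}; 3:peeslip {NOUN}; 4:bigro {DET}; 5:peeslip {NOUN}; 6:res {NOUN}.
Rule 3 cannot be satisfied by any choice of tags from the lexicon.
So there is no consistent tagging.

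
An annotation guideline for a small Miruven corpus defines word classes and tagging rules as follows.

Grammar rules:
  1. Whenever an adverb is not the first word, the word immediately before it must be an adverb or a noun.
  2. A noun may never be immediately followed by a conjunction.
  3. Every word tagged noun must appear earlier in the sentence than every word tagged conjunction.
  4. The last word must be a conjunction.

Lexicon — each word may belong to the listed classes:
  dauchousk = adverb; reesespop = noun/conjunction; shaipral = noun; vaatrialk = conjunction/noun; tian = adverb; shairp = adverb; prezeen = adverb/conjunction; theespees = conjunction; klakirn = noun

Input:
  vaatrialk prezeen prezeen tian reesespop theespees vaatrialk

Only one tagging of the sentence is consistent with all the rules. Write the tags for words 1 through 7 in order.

Candidates per position — 1:vaatrialk {conjunction,noun}; 2:prezeen {adverb,conjunction}; 3:prezeen {adverb,conjunction}; 4:tian {adverb}; 5:reesespop {noun,conjunction}; 6:theespees {conjunction}; 7:vaatrialk {conjunction,noun}.
At position 1, choosing conjunction makes rule 1 impossible to satisfy; hence noun.
At position 2, choosing conjunction makes rule 1 impossible to satisfy; hence adverb.
At position 3, choosing conjunction makes rule 1 impossible to satisfy; hence adverb.
At position 5, choosing noun makes rule 2 impossible to satisfy; hence conjunction.
At position 7, choosing noun makes rule 3 impossible to satisfy; hence conjunction.
The only consistent sequence is: noun adverb adverb adverb conjunction conjunction conjunction.
Check: rule 1 ✓; rule 2 ✓; rule 3 ✓; rule 4 ✓.

noun adverb adverb adverb conjunction conjunction conjunction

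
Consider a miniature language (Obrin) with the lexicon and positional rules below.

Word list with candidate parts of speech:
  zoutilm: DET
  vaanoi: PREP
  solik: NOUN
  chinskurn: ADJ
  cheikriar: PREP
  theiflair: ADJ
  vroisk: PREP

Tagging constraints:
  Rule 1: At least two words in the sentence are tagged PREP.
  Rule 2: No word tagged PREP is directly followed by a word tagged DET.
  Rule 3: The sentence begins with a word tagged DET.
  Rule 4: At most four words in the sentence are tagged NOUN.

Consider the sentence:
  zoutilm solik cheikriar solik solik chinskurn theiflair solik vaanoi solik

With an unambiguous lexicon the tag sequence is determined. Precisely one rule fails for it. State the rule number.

Fixed tagging: DET NOUN PREP NOUN NOUN ADJ ADJ NOUN PREP NOUN.
Checking each rule: R1 pass, R2 pass, R3 pass, R4 fail.
Only rule 4 fails.

4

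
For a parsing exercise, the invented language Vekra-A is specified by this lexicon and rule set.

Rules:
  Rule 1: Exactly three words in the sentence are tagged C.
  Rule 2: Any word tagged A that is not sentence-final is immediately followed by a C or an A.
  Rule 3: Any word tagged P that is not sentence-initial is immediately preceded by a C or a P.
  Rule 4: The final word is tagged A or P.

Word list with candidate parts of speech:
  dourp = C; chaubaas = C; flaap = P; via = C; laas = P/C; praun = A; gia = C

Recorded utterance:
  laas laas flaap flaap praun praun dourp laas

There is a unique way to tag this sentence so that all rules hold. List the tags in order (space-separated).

C C P P A A C P

Candidates per position — 1:laas {P,C}; 2:laas {P,C}; 3:flaap {P}; 4:flaap {P}; 5:praun {A}; 6:praun {A}; 7:dourp {C}; 8:laas {P,C}.
If word 8 were C, no tagging could satisfy rule 4; so word 8 is P.
If word 1 were P, no tagging could satisfy rule 1; so word 1 is C.
If word 2 were P, no tagging could satisfy rule 1; so word 2 is C.
That leaves exactly one tagging: C C P P A A C P.
Checking: rule 1 ok; rule 2 ok; rule 3 ok; rule 4 ok.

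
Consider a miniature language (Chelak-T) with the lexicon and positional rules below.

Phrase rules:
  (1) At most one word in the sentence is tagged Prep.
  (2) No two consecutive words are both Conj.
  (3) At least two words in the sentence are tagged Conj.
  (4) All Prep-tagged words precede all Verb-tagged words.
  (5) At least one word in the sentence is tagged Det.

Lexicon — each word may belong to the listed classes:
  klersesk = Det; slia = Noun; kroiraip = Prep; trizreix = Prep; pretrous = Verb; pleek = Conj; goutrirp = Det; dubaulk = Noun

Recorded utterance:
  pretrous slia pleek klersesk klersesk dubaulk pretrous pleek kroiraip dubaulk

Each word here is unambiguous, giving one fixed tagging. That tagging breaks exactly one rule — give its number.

4

Fixed tagging: Verb Noun Conj Det Det Noun Verb Conj Prep Noun.
Checking each rule: R1 holds, R2 holds, R3 holds, R4 violated, R5 holds.
Only rule 4 fails.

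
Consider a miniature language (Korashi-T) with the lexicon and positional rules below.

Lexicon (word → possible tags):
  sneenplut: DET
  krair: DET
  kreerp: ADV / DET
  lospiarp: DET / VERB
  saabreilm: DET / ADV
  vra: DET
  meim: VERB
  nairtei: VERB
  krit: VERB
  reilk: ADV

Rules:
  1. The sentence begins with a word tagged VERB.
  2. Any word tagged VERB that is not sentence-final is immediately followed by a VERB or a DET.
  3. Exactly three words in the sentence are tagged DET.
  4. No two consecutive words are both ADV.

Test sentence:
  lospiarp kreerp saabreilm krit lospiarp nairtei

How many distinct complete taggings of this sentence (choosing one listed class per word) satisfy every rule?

Candidates per position — 1:lospiarp {DET,VERB}; 2:kreerp {ADV,DET}; 3:saabreilm {DET,ADV}; 4:krit {VERB}; 5:lospiarp {DET,VERB}; 6:nairtei {VERB}.
There are 16 candidate sequences in total.
The sequences that satisfy every rule: VERB DET DET VERB DET VERB.
Count = 1.

1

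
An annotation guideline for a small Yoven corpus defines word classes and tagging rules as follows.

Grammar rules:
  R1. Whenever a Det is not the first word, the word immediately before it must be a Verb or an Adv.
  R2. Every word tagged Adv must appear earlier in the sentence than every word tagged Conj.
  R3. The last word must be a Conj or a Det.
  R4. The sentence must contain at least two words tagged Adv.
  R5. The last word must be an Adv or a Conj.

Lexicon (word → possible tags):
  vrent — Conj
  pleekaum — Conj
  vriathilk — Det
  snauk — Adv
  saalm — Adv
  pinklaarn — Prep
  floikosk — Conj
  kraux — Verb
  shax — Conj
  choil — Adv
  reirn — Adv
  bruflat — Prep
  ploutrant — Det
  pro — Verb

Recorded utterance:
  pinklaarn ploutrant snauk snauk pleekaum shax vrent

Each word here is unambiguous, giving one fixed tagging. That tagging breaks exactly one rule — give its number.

Fixed tagging: Prep Det Adv Adv Conj Conj Conj.
Checking each rule: R1 fails, R2 ok, R3 ok, R4 ok, R5 ok.
Only rule 1 fails.

1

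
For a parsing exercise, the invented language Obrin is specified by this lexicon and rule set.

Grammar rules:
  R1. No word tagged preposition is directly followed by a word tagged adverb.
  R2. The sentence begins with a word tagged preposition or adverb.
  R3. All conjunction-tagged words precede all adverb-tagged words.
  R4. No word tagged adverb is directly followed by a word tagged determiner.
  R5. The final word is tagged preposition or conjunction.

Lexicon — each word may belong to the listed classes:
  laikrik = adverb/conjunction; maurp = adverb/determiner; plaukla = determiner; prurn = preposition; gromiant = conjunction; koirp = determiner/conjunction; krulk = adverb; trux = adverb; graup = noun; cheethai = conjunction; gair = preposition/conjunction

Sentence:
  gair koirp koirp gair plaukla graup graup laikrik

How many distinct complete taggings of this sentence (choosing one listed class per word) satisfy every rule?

8

Candidates per position — 1:gair {preposition,conjunction}; 2:koirp {determiner,conjunction}; 3:koirp {determiner,conjunction}; 4:gair {preposition,conjunction}; 5:plaukla {determiner}; 6:graup {noun}; 7:graup {noun}; 8:laikrik {adverb,conjunction}.
There are 32 candidate sequences in total.
Checking each against the rules leaves 8 sequences.
Count = 8.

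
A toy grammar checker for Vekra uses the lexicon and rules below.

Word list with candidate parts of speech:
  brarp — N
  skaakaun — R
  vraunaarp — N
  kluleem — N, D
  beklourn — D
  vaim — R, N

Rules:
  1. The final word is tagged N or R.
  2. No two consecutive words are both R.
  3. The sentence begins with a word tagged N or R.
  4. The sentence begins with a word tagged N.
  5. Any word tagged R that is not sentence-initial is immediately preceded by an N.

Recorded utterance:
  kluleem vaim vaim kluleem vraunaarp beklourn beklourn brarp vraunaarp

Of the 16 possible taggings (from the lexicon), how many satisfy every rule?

Candidates per position — 1:kluleem {N,D}; 2:vaim {R,N}; 3:vaim {R,N}; 4:kluleem {N,D}; 5:vraunaarp {N}; 6:beklourn {D}; 7:beklourn {D}; 8:brarp {N}; 9:vraunaarp {N}.
There are 16 candidate sequences in total.
Checking each against the rules leaves 6 sequences.
Count = 6.

6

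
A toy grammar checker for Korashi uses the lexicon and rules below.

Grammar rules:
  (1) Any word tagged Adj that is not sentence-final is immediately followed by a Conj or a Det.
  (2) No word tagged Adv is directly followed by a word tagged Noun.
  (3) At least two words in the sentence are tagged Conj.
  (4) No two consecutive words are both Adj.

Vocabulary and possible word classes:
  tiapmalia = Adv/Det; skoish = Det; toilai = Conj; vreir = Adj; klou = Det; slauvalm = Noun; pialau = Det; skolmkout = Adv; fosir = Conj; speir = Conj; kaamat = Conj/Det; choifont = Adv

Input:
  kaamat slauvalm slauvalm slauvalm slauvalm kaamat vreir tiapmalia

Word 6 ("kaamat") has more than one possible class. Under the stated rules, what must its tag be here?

Candidates per position — 1:kaamat {Conj,Det}; 2:slauvalm {Noun}; 3:slauvalm {Noun}; 4:slauvalm {Noun}; 5:slauvalm {Noun}; 6:kaamat {Conj,Det}; 7:vreir {Adj}; 8:tiapmalia {Adv,Det}.
At position 1, choosing Det makes rule 3 impossible to satisfy; hence Conj.
At position 6, choosing Det makes rule 3 impossible to satisfy; hence Conj.
At position 8, choosing Adv makes rule 1 impossible to satisfy; hence Det.
The only consistent sequence is: Conj Noun Noun Noun Noun Conj Adj Det.
Checking: rule 1 holds; rule 2 holds; rule 3 holds; rule 4 holds.

Conj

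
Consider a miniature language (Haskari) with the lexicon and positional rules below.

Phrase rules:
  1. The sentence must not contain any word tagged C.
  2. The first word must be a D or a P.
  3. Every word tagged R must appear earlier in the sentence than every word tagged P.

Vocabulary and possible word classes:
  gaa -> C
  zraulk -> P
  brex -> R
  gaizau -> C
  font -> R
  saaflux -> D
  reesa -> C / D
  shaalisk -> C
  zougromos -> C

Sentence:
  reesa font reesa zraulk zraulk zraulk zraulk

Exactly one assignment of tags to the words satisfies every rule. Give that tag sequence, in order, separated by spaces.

Candidates per position — 1:reesa {C,D}; 2:font {R}; 3:reesa {C,D}; 4:zraulk {P}; 5:zraulk {P}; 6:zraulk {P}; 7:zraulk {P}.
If word 1 were C, no tagging could satisfy rule 1; so word 1 is D.
If word 3 were C, no tagging could satisfy rule 1; so word 3 is D.
The only consistent sequence is: D R D P P P P.
Check: rule 1 ok; rule 2 ok; rule 3 ok.

D R D P P P P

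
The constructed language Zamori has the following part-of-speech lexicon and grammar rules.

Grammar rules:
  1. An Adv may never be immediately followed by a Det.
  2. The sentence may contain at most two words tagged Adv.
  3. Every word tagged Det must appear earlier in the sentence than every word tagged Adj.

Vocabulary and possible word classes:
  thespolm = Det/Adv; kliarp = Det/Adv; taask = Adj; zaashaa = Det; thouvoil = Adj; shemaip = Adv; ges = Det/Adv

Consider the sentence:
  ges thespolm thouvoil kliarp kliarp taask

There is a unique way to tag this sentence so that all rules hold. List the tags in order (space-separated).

Candidates per position — 1:ges {Det,Adv}; 2:thespolm {Det,Adv}; 3:thouvoil {Adj}; 4:kliarp {Det,Adv}; 5:kliarp {Det,Adv}; 6:taask {Adj}.
If word 4 were Det, no tagging could satisfy rule 3; so word 4 is Adv.
If word 5 were Det, no tagging could satisfy rule 1; so word 5 is Adv.
If word 1 were Adv, no tagging could satisfy rule 2; so word 1 is Det.
If word 2 were Adv, no tagging could satisfy rule 2; so word 2 is Det.
That leaves exactly one tagging: Det Det Adj Adv Adv Adj.
Rule-by-rule: rule 1 satisfied; rule 2 satisfied; rule 3 satisfied.

Det Det Adj Adv Adv Adj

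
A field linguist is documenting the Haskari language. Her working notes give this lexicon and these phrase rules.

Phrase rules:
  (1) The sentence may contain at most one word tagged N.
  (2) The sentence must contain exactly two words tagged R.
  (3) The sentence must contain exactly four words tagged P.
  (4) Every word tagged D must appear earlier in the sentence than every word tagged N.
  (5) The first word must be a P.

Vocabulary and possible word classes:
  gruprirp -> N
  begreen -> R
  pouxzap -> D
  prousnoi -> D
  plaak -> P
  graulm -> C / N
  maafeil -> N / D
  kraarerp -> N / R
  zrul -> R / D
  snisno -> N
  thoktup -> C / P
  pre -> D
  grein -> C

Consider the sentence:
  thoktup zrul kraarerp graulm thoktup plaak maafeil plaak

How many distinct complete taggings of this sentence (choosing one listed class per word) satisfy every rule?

Candidates per position — 1:thoktup {C,P}; 2:zrul {R,D}; 3:kraarerp {N,R}; 4:graulm {C,N}; 5:thoktup {C,P}; 6:plaak {P}; 7:maafeil {N,D}; 8:plaak {P}.
There are 64 candidate sequences in total.
The sequences that satisfy every rule: P R R C P P N P; P R R C P P D P.
Count = 2.

2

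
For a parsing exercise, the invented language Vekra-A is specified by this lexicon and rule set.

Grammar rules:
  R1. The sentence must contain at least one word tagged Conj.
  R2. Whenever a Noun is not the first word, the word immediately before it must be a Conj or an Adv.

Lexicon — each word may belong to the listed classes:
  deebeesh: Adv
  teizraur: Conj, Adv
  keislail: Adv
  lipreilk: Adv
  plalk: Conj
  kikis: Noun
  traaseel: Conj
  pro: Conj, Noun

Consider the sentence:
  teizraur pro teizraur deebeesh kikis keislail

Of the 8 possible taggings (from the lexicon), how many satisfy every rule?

Candidates per position — 1:teizraur {Conj,Adv}; 2:pro {Conj,Noun}; 3:teizraur {Conj,Adv}; 4:deebeesh {Adv}; 5:kikis {Noun}; 6:keislail {Adv}.
There are 8 candidate sequences in total.
Checking each against the rules leaves 7 sequences.
Count = 7.

7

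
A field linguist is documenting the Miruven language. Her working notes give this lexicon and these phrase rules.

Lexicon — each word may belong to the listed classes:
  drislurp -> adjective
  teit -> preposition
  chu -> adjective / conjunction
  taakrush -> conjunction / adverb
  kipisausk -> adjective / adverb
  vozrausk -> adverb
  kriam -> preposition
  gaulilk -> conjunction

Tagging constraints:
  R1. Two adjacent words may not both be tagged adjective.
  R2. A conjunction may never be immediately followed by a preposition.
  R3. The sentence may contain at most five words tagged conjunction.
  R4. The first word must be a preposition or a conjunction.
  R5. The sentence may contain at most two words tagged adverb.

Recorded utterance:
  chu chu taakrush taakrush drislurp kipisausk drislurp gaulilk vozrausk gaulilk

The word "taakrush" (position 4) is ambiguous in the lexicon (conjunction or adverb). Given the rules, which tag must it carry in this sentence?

Candidates per position — 1:chu {adjective,conjunction}; 2:chu {adjective,conjunction}; 3:taakrush {conjunction,adverb}; 4:taakrush {conjunction,adverb}; 5:drislurp {adjective}; 6:kipisausk {adjective,adverb}; 7:drislurp {adjective}; 8:gaulilk {conjunction}; 9:vozrausk {adverb}; 10:gaulilk {conjunction}.
If word 1 were adjective, no tagging could satisfy rule 4; so word 1 is conjunction.
If word 6 were adjective, no tagging could satisfy rule 1; so word 6 is adverb.
If word 3 were adverb, no tagging could satisfy rule 5; so word 3 is conjunction.
If word 4 were adverb, no tagging could satisfy rule 5; so word 4 is conjunction.
If word 2 were conjunction, no tagging could satisfy rule 3; so word 2 is adjective.
So the tagging must be: conjunction adjective conjunction conjunction adjective adverb adjective conjunction adverb conjunction.
Verifying each rule — rule 1 ok; rule 2 ok; rule 3 ok; rule 4 ok; rule 5 ok.

conjunction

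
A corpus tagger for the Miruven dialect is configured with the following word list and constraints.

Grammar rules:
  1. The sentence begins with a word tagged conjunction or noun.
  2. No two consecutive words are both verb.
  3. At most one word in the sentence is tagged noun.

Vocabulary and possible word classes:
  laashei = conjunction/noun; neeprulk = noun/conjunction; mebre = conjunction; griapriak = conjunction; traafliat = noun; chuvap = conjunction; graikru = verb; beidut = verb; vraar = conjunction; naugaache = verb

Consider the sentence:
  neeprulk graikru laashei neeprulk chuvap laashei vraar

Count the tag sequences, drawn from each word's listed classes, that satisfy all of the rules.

Candidates per position — 1:neeprulk {noun,conjunction}; 2:graikru {verb}; 3:laashei {conjunction,noun}; 4:neeprulk {noun,conjunction}; 5:chuvap {conjunction}; 6:laashei {conjunction,noun}; 7:vraar {conjunction}.
There are 16 candidate sequences in total.
The sequences that satisfy every rule: noun verb conjunction conjunction conjunction conjunction conjunction; conjunction verb conjunction noun conjunction conjunction conjunction; conjunction verb conjunction conjunction conjunction conjunction conjunction; conjunction verb conjunction conjunction conjunction noun conjunction; conjunction verb noun conjunction conjunction conjunction conjunction.
Count = 5.

5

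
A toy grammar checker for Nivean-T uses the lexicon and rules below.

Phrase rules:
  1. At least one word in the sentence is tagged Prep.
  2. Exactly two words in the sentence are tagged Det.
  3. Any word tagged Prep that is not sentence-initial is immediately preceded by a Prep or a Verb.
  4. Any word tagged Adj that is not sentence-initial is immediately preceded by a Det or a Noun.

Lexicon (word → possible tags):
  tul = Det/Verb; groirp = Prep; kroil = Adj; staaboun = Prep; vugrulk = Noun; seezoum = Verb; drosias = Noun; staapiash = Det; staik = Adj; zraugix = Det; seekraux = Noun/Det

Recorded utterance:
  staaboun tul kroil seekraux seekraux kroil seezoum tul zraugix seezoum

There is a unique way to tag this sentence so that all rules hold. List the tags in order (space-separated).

Prep Det Adj Noun Noun Adj Verb Verb Det Verb

Candidates per position — 1:staaboun {Prep}; 2:tul {Det,Verb}; 3:kroil {Adj}; 4:seekraux {Noun,Det}; 5:seekraux {Noun,Det}; 6:kroil {Adj}; 7:seezoum {Verb}; 8:tul {Det,Verb}; 9:zraugix {Det}; 10:seezoum {Verb}.
Position 2: Verb is ruled out by rule 4; that leaves Det.
Position 4: Det is ruled out by rule 2; that leaves Noun.
Position 5: Det is ruled out by rule 2; that leaves Noun.
Position 8: Det is ruled out by rule 2; that leaves Verb.
The unique satisfying tagging is: Prep Det Adj Noun Noun Adj Verb Verb Det Verb.
Verifying each rule — rule 1 ✓; rule 2 ✓; rule 3 ✓; rule 4 ✓.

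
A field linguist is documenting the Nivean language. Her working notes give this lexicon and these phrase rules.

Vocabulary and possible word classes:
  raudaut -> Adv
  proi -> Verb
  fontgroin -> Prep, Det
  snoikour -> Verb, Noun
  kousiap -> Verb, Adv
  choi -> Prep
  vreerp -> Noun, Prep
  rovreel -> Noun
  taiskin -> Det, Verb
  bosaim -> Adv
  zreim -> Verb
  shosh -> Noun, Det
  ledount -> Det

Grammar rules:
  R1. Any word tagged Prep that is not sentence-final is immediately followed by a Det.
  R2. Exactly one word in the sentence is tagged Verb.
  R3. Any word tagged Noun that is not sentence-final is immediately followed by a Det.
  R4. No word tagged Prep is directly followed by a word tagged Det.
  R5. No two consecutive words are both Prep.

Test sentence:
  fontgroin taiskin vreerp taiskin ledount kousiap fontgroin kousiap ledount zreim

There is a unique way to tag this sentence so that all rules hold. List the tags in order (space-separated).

Det Det Noun Det Det Adv Det Adv Det Verb

Candidates per position — 1:fontgroin {Prep,Det}; 2:taiskin {Det,Verb}; 3:vreerp {Noun,Prep}; 4:taiskin {Det,Verb}; 5:ledount {Det}; 6:kousiap {Verb,Adv}; 7:fontgroin {Prep,Det}; 8:kousiap {Verb,Adv}; 9:ledount {Det}; 10:zreim {Verb}.
Word 2 cannot be Verb — rule 2 would then fail for every completion. It is Det.
Word 4 cannot be Verb — rule 2 would then fail for every completion. It is Det.
Word 6 cannot be Verb — rule 2 would then fail for every completion. It is Adv.
Word 7 cannot be Prep — rule 1 would then fail for every completion. It is Det.
Word 8 cannot be Verb — rule 2 would then fail for every completion. It is Adv.
Word 1 cannot be Prep — rule 4 would then fail for every completion. It is Det.
Word 3 cannot be Prep — rule 4 would then fail for every completion. It is Noun.
The unique satisfying tagging is: Det Det Noun Det Det Adv Det Adv Det Verb.
Rule-by-rule: rule 1 holds; rule 2 holds; rule 3 holds; rule 4 holds; rule 5 holds.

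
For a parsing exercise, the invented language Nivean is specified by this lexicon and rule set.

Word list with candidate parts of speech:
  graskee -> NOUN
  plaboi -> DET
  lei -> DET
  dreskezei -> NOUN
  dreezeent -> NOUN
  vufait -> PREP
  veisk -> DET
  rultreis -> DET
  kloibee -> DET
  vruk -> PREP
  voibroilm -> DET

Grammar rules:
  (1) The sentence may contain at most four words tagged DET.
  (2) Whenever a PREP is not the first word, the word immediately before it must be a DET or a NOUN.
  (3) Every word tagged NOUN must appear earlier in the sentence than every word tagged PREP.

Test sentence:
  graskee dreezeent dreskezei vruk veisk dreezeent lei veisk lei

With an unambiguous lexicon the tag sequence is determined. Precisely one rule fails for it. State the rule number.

3

Fixed tagging: NOUN NOUN NOUN PREP DET NOUN DET DET DET.
Applying the rules: R1 ✓, R2 ✓, R3 ✗.
Only rule 3 fails.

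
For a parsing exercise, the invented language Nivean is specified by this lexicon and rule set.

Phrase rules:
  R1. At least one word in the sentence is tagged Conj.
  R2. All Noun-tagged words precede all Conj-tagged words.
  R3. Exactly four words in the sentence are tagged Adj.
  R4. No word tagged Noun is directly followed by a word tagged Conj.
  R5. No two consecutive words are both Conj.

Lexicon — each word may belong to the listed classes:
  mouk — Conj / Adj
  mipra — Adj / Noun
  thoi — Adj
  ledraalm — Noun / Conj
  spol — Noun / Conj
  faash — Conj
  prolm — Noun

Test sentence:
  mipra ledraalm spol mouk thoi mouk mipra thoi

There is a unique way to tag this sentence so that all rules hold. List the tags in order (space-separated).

Noun Noun Noun Adj Adj Conj Adj Adj

Candidates per position — 1:mipra {Adj,Noun}; 2:ledraalm {Noun,Conj}; 3:spol {Noun,Conj}; 4:mouk {Conj,Adj}; 5:thoi {Adj}; 6:mouk {Conj,Adj}; 7:mipra {Adj,Noun}; 8:thoi {Adj}.
The remaining ambiguous positions (1, 2, 3, 4, 6, 7) are resolved jointly — only one combination satisfies every rule.
So the tagging must be: Noun Noun Noun Adj Adj Conj Adj Adj.
Check: rule 1 satisfied; rule 2 satisfied; rule 3 satisfied; rule 4 satisfied; rule 5 satisfied.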